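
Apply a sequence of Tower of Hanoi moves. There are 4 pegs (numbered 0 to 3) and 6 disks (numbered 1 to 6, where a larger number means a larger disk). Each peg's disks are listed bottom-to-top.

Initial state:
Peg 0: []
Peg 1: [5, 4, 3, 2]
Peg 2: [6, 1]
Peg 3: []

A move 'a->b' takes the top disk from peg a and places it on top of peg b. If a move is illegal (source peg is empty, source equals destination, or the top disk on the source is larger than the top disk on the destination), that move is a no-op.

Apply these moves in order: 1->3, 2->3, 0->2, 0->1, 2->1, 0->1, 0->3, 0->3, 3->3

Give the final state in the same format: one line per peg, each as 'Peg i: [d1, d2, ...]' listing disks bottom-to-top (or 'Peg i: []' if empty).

Answer: Peg 0: []
Peg 1: [5, 4, 3]
Peg 2: [6]
Peg 3: [2, 1]

Derivation:
After move 1 (1->3):
Peg 0: []
Peg 1: [5, 4, 3]
Peg 2: [6, 1]
Peg 3: [2]

After move 2 (2->3):
Peg 0: []
Peg 1: [5, 4, 3]
Peg 2: [6]
Peg 3: [2, 1]

After move 3 (0->2):
Peg 0: []
Peg 1: [5, 4, 3]
Peg 2: [6]
Peg 3: [2, 1]

After move 4 (0->1):
Peg 0: []
Peg 1: [5, 4, 3]
Peg 2: [6]
Peg 3: [2, 1]

After move 5 (2->1):
Peg 0: []
Peg 1: [5, 4, 3]
Peg 2: [6]
Peg 3: [2, 1]

After move 6 (0->1):
Peg 0: []
Peg 1: [5, 4, 3]
Peg 2: [6]
Peg 3: [2, 1]

After move 7 (0->3):
Peg 0: []
Peg 1: [5, 4, 3]
Peg 2: [6]
Peg 3: [2, 1]

After move 8 (0->3):
Peg 0: []
Peg 1: [5, 4, 3]
Peg 2: [6]
Peg 3: [2, 1]

After move 9 (3->3):
Peg 0: []
Peg 1: [5, 4, 3]
Peg 2: [6]
Peg 3: [2, 1]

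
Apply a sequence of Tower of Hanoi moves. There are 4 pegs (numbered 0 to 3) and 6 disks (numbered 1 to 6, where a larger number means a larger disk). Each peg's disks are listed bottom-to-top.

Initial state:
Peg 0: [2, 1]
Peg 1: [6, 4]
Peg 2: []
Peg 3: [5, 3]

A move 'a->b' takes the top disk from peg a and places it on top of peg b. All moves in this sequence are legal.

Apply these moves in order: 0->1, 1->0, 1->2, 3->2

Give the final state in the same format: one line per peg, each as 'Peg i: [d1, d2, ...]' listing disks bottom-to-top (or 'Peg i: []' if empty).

Answer: Peg 0: [2, 1]
Peg 1: [6]
Peg 2: [4, 3]
Peg 3: [5]

Derivation:
After move 1 (0->1):
Peg 0: [2]
Peg 1: [6, 4, 1]
Peg 2: []
Peg 3: [5, 3]

After move 2 (1->0):
Peg 0: [2, 1]
Peg 1: [6, 4]
Peg 2: []
Peg 3: [5, 3]

After move 3 (1->2):
Peg 0: [2, 1]
Peg 1: [6]
Peg 2: [4]
Peg 3: [5, 3]

After move 4 (3->2):
Peg 0: [2, 1]
Peg 1: [6]
Peg 2: [4, 3]
Peg 3: [5]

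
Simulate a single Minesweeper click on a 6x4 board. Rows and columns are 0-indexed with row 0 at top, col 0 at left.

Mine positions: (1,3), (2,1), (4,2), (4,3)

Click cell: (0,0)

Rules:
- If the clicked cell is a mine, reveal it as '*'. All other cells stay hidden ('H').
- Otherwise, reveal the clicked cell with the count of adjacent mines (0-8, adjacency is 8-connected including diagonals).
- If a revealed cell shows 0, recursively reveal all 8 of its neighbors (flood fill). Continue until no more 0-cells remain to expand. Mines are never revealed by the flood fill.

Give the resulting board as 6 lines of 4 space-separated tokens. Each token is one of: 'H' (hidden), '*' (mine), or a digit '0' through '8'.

0 0 1 H
1 1 2 H
H H H H
H H H H
H H H H
H H H H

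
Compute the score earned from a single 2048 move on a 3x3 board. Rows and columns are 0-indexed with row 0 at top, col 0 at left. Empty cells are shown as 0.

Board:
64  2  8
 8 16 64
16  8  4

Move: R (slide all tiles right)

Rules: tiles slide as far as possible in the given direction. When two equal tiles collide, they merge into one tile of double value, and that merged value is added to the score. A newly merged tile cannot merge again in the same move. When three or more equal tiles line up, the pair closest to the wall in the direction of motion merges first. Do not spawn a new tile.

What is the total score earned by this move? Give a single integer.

Answer: 0

Derivation:
Slide right:
row 0: [64, 2, 8] -> [64, 2, 8]  score +0 (running 0)
row 1: [8, 16, 64] -> [8, 16, 64]  score +0 (running 0)
row 2: [16, 8, 4] -> [16, 8, 4]  score +0 (running 0)
Board after move:
64  2  8
 8 16 64
16  8  4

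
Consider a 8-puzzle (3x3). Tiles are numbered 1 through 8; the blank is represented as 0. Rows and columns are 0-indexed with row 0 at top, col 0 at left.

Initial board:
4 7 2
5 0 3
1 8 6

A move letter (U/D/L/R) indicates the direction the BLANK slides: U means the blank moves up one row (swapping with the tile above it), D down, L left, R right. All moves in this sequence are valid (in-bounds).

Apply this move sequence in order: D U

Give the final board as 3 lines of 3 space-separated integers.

Answer: 4 7 2
5 0 3
1 8 6

Derivation:
After move 1 (D):
4 7 2
5 8 3
1 0 6

After move 2 (U):
4 7 2
5 0 3
1 8 6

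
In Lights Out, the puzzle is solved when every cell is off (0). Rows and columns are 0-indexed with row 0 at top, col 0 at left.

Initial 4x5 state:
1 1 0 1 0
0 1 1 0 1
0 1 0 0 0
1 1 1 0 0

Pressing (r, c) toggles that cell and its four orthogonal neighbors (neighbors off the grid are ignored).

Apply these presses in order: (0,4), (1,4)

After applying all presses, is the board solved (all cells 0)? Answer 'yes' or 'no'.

Answer: no

Derivation:
After press 1 at (0,4):
1 1 0 0 1
0 1 1 0 0
0 1 0 0 0
1 1 1 0 0

After press 2 at (1,4):
1 1 0 0 0
0 1 1 1 1
0 1 0 0 1
1 1 1 0 0

Lights still on: 11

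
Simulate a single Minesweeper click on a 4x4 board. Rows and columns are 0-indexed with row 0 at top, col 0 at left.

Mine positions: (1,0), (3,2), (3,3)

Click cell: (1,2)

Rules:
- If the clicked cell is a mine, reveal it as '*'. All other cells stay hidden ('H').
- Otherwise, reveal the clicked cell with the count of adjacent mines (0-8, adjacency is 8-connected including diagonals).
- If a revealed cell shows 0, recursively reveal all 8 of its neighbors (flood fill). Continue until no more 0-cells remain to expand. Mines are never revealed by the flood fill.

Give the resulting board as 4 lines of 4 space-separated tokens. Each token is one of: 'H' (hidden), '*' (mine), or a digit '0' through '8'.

H 1 0 0
H 1 0 0
H 2 2 2
H H H H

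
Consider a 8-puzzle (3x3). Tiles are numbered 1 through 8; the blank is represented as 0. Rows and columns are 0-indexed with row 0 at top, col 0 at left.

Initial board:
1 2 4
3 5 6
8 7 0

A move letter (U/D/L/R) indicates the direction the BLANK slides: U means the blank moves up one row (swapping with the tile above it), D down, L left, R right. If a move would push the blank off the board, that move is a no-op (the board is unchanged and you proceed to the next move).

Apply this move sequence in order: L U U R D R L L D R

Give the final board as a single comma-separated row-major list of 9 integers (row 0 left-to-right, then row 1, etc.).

Answer: 1, 4, 6, 8, 3, 2, 5, 0, 7

Derivation:
After move 1 (L):
1 2 4
3 5 6
8 0 7

After move 2 (U):
1 2 4
3 0 6
8 5 7

After move 3 (U):
1 0 4
3 2 6
8 5 7

After move 4 (R):
1 4 0
3 2 6
8 5 7

After move 5 (D):
1 4 6
3 2 0
8 5 7

After move 6 (R):
1 4 6
3 2 0
8 5 7

After move 7 (L):
1 4 6
3 0 2
8 5 7

After move 8 (L):
1 4 6
0 3 2
8 5 7

After move 9 (D):
1 4 6
8 3 2
0 5 7

After move 10 (R):
1 4 6
8 3 2
5 0 7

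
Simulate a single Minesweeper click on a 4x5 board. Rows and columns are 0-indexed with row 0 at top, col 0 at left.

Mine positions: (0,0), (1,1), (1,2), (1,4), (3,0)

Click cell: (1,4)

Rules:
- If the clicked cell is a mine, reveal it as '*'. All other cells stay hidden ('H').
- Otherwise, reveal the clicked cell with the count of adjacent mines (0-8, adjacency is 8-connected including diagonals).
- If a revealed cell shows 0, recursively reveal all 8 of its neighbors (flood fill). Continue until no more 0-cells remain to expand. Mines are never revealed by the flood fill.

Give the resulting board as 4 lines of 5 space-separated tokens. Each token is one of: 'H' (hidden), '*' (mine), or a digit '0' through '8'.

H H H H H
H H H H *
H H H H H
H H H H H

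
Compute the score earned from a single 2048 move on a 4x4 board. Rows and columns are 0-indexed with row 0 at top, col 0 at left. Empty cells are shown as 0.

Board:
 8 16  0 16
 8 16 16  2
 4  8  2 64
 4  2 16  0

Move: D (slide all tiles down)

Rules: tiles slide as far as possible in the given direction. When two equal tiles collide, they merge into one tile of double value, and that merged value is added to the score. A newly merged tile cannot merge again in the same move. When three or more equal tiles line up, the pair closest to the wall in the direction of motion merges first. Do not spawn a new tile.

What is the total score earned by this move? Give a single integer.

Slide down:
col 0: [8, 8, 4, 4] -> [0, 0, 16, 8]  score +24 (running 24)
col 1: [16, 16, 8, 2] -> [0, 32, 8, 2]  score +32 (running 56)
col 2: [0, 16, 2, 16] -> [0, 16, 2, 16]  score +0 (running 56)
col 3: [16, 2, 64, 0] -> [0, 16, 2, 64]  score +0 (running 56)
Board after move:
 0  0  0  0
 0 32 16 16
16  8  2  2
 8  2 16 64

Answer: 56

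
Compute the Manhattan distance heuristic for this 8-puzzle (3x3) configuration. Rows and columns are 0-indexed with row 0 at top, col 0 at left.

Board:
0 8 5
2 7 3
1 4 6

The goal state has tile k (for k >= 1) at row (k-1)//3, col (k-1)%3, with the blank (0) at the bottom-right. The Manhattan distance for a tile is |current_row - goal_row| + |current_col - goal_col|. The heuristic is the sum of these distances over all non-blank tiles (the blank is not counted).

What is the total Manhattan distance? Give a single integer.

Tile 8: at (0,1), goal (2,1), distance |0-2|+|1-1| = 2
Tile 5: at (0,2), goal (1,1), distance |0-1|+|2-1| = 2
Tile 2: at (1,0), goal (0,1), distance |1-0|+|0-1| = 2
Tile 7: at (1,1), goal (2,0), distance |1-2|+|1-0| = 2
Tile 3: at (1,2), goal (0,2), distance |1-0|+|2-2| = 1
Tile 1: at (2,0), goal (0,0), distance |2-0|+|0-0| = 2
Tile 4: at (2,1), goal (1,0), distance |2-1|+|1-0| = 2
Tile 6: at (2,2), goal (1,2), distance |2-1|+|2-2| = 1
Sum: 2 + 2 + 2 + 2 + 1 + 2 + 2 + 1 = 14

Answer: 14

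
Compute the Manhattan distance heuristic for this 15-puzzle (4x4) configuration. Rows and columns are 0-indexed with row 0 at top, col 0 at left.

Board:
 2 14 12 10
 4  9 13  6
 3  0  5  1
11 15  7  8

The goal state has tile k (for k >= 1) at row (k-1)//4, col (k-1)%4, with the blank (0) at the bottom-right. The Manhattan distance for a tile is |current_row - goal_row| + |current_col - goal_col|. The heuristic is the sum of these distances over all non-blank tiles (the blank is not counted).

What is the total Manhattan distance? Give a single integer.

Tile 2: at (0,0), goal (0,1), distance |0-0|+|0-1| = 1
Tile 14: at (0,1), goal (3,1), distance |0-3|+|1-1| = 3
Tile 12: at (0,2), goal (2,3), distance |0-2|+|2-3| = 3
Tile 10: at (0,3), goal (2,1), distance |0-2|+|3-1| = 4
Tile 4: at (1,0), goal (0,3), distance |1-0|+|0-3| = 4
Tile 9: at (1,1), goal (2,0), distance |1-2|+|1-0| = 2
Tile 13: at (1,2), goal (3,0), distance |1-3|+|2-0| = 4
Tile 6: at (1,3), goal (1,1), distance |1-1|+|3-1| = 2
Tile 3: at (2,0), goal (0,2), distance |2-0|+|0-2| = 4
Tile 5: at (2,2), goal (1,0), distance |2-1|+|2-0| = 3
Tile 1: at (2,3), goal (0,0), distance |2-0|+|3-0| = 5
Tile 11: at (3,0), goal (2,2), distance |3-2|+|0-2| = 3
Tile 15: at (3,1), goal (3,2), distance |3-3|+|1-2| = 1
Tile 7: at (3,2), goal (1,2), distance |3-1|+|2-2| = 2
Tile 8: at (3,3), goal (1,3), distance |3-1|+|3-3| = 2
Sum: 1 + 3 + 3 + 4 + 4 + 2 + 4 + 2 + 4 + 3 + 5 + 3 + 1 + 2 + 2 = 43

Answer: 43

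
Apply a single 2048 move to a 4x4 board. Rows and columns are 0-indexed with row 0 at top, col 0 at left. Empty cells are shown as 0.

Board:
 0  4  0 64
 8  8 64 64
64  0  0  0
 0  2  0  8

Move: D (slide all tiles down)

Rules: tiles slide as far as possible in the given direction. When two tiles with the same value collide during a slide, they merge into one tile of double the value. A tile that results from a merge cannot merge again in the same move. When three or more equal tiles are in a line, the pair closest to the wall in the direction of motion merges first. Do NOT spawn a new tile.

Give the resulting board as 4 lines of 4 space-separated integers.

Answer:   0   0   0   0
  0   4   0   0
  8   8   0 128
 64   2  64   8

Derivation:
Slide down:
col 0: [0, 8, 64, 0] -> [0, 0, 8, 64]
col 1: [4, 8, 0, 2] -> [0, 4, 8, 2]
col 2: [0, 64, 0, 0] -> [0, 0, 0, 64]
col 3: [64, 64, 0, 8] -> [0, 0, 128, 8]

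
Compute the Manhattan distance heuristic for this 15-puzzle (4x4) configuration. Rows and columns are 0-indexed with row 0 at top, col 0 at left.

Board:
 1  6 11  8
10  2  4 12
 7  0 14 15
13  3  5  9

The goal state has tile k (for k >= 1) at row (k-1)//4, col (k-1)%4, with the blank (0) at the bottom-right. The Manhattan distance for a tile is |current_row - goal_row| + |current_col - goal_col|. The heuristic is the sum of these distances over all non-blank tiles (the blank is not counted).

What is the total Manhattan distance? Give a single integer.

Answer: 29

Derivation:
Tile 1: (0,0)->(0,0) = 0
Tile 6: (0,1)->(1,1) = 1
Tile 11: (0,2)->(2,2) = 2
Tile 8: (0,3)->(1,3) = 1
Tile 10: (1,0)->(2,1) = 2
Tile 2: (1,1)->(0,1) = 1
Tile 4: (1,2)->(0,3) = 2
Tile 12: (1,3)->(2,3) = 1
Tile 7: (2,0)->(1,2) = 3
Tile 14: (2,2)->(3,1) = 2
Tile 15: (2,3)->(3,2) = 2
Tile 13: (3,0)->(3,0) = 0
Tile 3: (3,1)->(0,2) = 4
Tile 5: (3,2)->(1,0) = 4
Tile 9: (3,3)->(2,0) = 4
Sum: 0 + 1 + 2 + 1 + 2 + 1 + 2 + 1 + 3 + 2 + 2 + 0 + 4 + 4 + 4 = 29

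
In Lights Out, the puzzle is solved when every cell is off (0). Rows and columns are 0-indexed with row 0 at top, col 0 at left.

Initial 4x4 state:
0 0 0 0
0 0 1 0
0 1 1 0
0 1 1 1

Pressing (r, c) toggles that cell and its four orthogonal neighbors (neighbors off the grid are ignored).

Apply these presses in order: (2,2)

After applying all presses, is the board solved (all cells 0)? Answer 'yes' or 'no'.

After press 1 at (2,2):
0 0 0 0
0 0 0 0
0 0 0 1
0 1 0 1

Lights still on: 3

Answer: no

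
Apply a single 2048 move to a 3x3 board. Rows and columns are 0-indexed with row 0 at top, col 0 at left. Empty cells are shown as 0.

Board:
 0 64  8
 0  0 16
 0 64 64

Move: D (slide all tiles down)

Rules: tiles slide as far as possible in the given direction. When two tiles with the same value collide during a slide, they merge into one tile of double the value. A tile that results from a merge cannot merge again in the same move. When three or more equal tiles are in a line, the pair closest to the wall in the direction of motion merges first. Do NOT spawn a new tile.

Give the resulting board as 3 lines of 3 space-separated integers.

Slide down:
col 0: [0, 0, 0] -> [0, 0, 0]
col 1: [64, 0, 64] -> [0, 0, 128]
col 2: [8, 16, 64] -> [8, 16, 64]

Answer:   0   0   8
  0   0  16
  0 128  64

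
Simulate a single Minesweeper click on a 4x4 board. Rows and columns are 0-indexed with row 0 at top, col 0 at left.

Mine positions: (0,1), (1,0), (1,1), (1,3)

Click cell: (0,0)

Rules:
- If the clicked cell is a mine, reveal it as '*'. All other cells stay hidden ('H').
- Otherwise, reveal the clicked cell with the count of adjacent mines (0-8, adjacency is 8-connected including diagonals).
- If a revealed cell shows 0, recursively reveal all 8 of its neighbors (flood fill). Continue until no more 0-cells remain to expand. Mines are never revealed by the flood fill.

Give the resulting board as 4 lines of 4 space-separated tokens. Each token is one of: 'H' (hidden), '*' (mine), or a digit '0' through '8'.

3 H H H
H H H H
H H H H
H H H H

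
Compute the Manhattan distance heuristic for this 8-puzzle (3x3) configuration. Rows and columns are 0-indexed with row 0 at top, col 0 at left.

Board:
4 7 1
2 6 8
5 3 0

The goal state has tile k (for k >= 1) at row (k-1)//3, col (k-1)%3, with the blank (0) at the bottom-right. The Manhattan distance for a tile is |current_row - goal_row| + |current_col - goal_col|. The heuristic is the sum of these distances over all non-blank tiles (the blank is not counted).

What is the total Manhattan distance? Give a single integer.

Answer: 16

Derivation:
Tile 4: (0,0)->(1,0) = 1
Tile 7: (0,1)->(2,0) = 3
Tile 1: (0,2)->(0,0) = 2
Tile 2: (1,0)->(0,1) = 2
Tile 6: (1,1)->(1,2) = 1
Tile 8: (1,2)->(2,1) = 2
Tile 5: (2,0)->(1,1) = 2
Tile 3: (2,1)->(0,2) = 3
Sum: 1 + 3 + 2 + 2 + 1 + 2 + 2 + 3 = 16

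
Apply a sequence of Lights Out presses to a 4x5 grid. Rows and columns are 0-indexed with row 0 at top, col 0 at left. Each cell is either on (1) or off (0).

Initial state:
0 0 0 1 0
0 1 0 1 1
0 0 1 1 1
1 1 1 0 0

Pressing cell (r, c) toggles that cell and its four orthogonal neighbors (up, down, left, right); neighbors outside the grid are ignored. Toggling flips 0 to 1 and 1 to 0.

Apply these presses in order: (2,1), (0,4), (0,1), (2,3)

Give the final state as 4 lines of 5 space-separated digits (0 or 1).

After press 1 at (2,1):
0 0 0 1 0
0 0 0 1 1
1 1 0 1 1
1 0 1 0 0

After press 2 at (0,4):
0 0 0 0 1
0 0 0 1 0
1 1 0 1 1
1 0 1 0 0

After press 3 at (0,1):
1 1 1 0 1
0 1 0 1 0
1 1 0 1 1
1 0 1 0 0

After press 4 at (2,3):
1 1 1 0 1
0 1 0 0 0
1 1 1 0 0
1 0 1 1 0

Answer: 1 1 1 0 1
0 1 0 0 0
1 1 1 0 0
1 0 1 1 0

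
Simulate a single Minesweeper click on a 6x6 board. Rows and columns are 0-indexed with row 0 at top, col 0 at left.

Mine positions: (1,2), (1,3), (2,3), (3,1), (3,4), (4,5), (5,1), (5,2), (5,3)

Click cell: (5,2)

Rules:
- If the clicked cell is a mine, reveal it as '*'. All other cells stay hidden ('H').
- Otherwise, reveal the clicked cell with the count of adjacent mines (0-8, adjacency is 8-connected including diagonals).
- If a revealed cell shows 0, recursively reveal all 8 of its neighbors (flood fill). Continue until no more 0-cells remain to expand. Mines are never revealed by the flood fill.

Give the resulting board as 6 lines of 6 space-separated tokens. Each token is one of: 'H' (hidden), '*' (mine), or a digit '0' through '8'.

H H H H H H
H H H H H H
H H H H H H
H H H H H H
H H H H H H
H H * H H H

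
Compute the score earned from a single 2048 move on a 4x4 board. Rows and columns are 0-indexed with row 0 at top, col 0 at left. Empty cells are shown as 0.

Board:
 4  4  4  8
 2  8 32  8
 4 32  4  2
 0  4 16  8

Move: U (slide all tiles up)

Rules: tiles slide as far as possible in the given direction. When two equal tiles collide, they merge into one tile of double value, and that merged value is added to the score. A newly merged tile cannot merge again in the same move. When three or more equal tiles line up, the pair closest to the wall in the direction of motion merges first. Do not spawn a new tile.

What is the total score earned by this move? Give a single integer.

Slide up:
col 0: [4, 2, 4, 0] -> [4, 2, 4, 0]  score +0 (running 0)
col 1: [4, 8, 32, 4] -> [4, 8, 32, 4]  score +0 (running 0)
col 2: [4, 32, 4, 16] -> [4, 32, 4, 16]  score +0 (running 0)
col 3: [8, 8, 2, 8] -> [16, 2, 8, 0]  score +16 (running 16)
Board after move:
 4  4  4 16
 2  8 32  2
 4 32  4  8
 0  4 16  0

Answer: 16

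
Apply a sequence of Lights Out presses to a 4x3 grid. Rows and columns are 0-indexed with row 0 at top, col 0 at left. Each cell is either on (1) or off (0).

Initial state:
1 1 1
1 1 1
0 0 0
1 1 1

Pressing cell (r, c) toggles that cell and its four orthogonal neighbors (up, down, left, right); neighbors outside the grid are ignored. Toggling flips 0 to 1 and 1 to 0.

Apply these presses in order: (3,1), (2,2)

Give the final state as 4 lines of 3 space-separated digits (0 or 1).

After press 1 at (3,1):
1 1 1
1 1 1
0 1 0
0 0 0

After press 2 at (2,2):
1 1 1
1 1 0
0 0 1
0 0 1

Answer: 1 1 1
1 1 0
0 0 1
0 0 1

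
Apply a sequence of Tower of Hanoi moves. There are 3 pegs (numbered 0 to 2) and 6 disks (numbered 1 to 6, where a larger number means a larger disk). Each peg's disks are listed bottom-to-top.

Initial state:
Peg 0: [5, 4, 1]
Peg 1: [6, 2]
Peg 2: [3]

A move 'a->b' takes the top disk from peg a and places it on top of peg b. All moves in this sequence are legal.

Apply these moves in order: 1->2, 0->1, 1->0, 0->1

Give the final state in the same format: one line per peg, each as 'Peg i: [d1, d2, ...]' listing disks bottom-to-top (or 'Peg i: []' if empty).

After move 1 (1->2):
Peg 0: [5, 4, 1]
Peg 1: [6]
Peg 2: [3, 2]

After move 2 (0->1):
Peg 0: [5, 4]
Peg 1: [6, 1]
Peg 2: [3, 2]

After move 3 (1->0):
Peg 0: [5, 4, 1]
Peg 1: [6]
Peg 2: [3, 2]

After move 4 (0->1):
Peg 0: [5, 4]
Peg 1: [6, 1]
Peg 2: [3, 2]

Answer: Peg 0: [5, 4]
Peg 1: [6, 1]
Peg 2: [3, 2]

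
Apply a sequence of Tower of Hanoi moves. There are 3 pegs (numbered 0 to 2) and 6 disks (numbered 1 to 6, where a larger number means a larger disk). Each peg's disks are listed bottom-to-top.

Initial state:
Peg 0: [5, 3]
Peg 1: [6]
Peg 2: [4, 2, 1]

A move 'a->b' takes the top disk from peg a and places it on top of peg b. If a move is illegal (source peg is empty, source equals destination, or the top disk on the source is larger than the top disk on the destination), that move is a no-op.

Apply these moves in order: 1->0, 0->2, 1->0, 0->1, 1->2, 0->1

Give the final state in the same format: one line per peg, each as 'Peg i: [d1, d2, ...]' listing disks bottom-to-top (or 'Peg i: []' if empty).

After move 1 (1->0):
Peg 0: [5, 3]
Peg 1: [6]
Peg 2: [4, 2, 1]

After move 2 (0->2):
Peg 0: [5, 3]
Peg 1: [6]
Peg 2: [4, 2, 1]

After move 3 (1->0):
Peg 0: [5, 3]
Peg 1: [6]
Peg 2: [4, 2, 1]

After move 4 (0->1):
Peg 0: [5]
Peg 1: [6, 3]
Peg 2: [4, 2, 1]

After move 5 (1->2):
Peg 0: [5]
Peg 1: [6, 3]
Peg 2: [4, 2, 1]

After move 6 (0->1):
Peg 0: [5]
Peg 1: [6, 3]
Peg 2: [4, 2, 1]

Answer: Peg 0: [5]
Peg 1: [6, 3]
Peg 2: [4, 2, 1]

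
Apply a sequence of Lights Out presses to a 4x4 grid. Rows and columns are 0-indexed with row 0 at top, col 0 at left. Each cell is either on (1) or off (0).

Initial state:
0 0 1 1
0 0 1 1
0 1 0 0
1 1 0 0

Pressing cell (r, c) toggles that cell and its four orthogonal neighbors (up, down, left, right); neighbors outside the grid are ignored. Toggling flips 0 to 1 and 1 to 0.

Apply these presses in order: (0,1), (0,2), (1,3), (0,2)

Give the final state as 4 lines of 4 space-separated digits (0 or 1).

Answer: 1 1 0 0
0 1 0 0
0 1 0 1
1 1 0 0

Derivation:
After press 1 at (0,1):
1 1 0 1
0 1 1 1
0 1 0 0
1 1 0 0

After press 2 at (0,2):
1 0 1 0
0 1 0 1
0 1 0 0
1 1 0 0

After press 3 at (1,3):
1 0 1 1
0 1 1 0
0 1 0 1
1 1 0 0

After press 4 at (0,2):
1 1 0 0
0 1 0 0
0 1 0 1
1 1 0 0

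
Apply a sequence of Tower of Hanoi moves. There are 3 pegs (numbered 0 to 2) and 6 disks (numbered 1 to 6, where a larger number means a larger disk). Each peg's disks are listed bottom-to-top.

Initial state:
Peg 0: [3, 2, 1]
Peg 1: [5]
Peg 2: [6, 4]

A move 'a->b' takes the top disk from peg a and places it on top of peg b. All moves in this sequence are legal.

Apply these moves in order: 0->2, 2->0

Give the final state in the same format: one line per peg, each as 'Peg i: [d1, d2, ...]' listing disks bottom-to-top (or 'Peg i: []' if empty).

Answer: Peg 0: [3, 2, 1]
Peg 1: [5]
Peg 2: [6, 4]

Derivation:
After move 1 (0->2):
Peg 0: [3, 2]
Peg 1: [5]
Peg 2: [6, 4, 1]

After move 2 (2->0):
Peg 0: [3, 2, 1]
Peg 1: [5]
Peg 2: [6, 4]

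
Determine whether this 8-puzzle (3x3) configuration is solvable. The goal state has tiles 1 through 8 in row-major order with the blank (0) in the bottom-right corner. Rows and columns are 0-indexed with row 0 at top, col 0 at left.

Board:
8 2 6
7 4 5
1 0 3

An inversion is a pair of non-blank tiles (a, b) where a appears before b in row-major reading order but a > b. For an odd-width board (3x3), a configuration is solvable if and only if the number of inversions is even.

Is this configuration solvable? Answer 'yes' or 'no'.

Inversions (pairs i<j in row-major order where tile[i] > tile[j] > 0): 20
20 is even, so the puzzle is solvable.

Answer: yes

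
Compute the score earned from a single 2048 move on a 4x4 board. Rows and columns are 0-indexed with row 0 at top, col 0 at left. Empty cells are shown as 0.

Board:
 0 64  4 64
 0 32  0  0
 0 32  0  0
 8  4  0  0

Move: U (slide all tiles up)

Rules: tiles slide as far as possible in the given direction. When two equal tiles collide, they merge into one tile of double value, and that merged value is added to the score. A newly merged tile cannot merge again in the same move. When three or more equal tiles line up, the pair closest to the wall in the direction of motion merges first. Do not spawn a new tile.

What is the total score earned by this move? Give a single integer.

Slide up:
col 0: [0, 0, 0, 8] -> [8, 0, 0, 0]  score +0 (running 0)
col 1: [64, 32, 32, 4] -> [64, 64, 4, 0]  score +64 (running 64)
col 2: [4, 0, 0, 0] -> [4, 0, 0, 0]  score +0 (running 64)
col 3: [64, 0, 0, 0] -> [64, 0, 0, 0]  score +0 (running 64)
Board after move:
 8 64  4 64
 0 64  0  0
 0  4  0  0
 0  0  0  0

Answer: 64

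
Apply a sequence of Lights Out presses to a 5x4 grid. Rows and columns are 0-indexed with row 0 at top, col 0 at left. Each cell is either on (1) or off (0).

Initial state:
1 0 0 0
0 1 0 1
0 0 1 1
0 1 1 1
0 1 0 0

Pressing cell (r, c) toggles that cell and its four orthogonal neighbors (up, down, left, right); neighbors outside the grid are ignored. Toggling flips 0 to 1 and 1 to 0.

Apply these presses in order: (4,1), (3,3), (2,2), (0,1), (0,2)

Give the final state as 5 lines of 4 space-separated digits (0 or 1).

Answer: 0 0 0 1
0 0 0 1
0 1 0 1
0 0 1 0
1 0 1 1

Derivation:
After press 1 at (4,1):
1 0 0 0
0 1 0 1
0 0 1 1
0 0 1 1
1 0 1 0

After press 2 at (3,3):
1 0 0 0
0 1 0 1
0 0 1 0
0 0 0 0
1 0 1 1

After press 3 at (2,2):
1 0 0 0
0 1 1 1
0 1 0 1
0 0 1 0
1 0 1 1

After press 4 at (0,1):
0 1 1 0
0 0 1 1
0 1 0 1
0 0 1 0
1 0 1 1

After press 5 at (0,2):
0 0 0 1
0 0 0 1
0 1 0 1
0 0 1 0
1 0 1 1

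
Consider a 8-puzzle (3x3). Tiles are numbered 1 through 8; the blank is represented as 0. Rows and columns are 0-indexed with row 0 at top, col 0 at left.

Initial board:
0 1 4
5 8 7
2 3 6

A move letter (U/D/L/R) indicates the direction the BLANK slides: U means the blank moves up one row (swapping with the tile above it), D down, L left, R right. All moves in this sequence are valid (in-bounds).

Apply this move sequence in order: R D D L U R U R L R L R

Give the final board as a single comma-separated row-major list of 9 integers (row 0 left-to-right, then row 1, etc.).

After move 1 (R):
1 0 4
5 8 7
2 3 6

After move 2 (D):
1 8 4
5 0 7
2 3 6

After move 3 (D):
1 8 4
5 3 7
2 0 6

After move 4 (L):
1 8 4
5 3 7
0 2 6

After move 5 (U):
1 8 4
0 3 7
5 2 6

After move 6 (R):
1 8 4
3 0 7
5 2 6

After move 7 (U):
1 0 4
3 8 7
5 2 6

After move 8 (R):
1 4 0
3 8 7
5 2 6

After move 9 (L):
1 0 4
3 8 7
5 2 6

After move 10 (R):
1 4 0
3 8 7
5 2 6

After move 11 (L):
1 0 4
3 8 7
5 2 6

After move 12 (R):
1 4 0
3 8 7
5 2 6

Answer: 1, 4, 0, 3, 8, 7, 5, 2, 6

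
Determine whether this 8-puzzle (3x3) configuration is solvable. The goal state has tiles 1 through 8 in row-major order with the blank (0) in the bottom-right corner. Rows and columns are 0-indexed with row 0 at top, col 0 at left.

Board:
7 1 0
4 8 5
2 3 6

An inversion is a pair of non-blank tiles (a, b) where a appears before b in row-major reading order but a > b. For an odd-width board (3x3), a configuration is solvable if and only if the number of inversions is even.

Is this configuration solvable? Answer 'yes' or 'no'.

Inversions (pairs i<j in row-major order where tile[i] > tile[j] > 0): 14
14 is even, so the puzzle is solvable.

Answer: yes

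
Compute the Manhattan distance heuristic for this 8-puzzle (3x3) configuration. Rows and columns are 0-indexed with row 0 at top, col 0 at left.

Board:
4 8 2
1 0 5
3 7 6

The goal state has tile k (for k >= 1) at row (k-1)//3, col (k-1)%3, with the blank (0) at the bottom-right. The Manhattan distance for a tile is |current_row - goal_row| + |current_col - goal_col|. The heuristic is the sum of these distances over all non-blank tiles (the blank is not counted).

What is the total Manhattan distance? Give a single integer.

Tile 4: at (0,0), goal (1,0), distance |0-1|+|0-0| = 1
Tile 8: at (0,1), goal (2,1), distance |0-2|+|1-1| = 2
Tile 2: at (0,2), goal (0,1), distance |0-0|+|2-1| = 1
Tile 1: at (1,0), goal (0,0), distance |1-0|+|0-0| = 1
Tile 5: at (1,2), goal (1,1), distance |1-1|+|2-1| = 1
Tile 3: at (2,0), goal (0,2), distance |2-0|+|0-2| = 4
Tile 7: at (2,1), goal (2,0), distance |2-2|+|1-0| = 1
Tile 6: at (2,2), goal (1,2), distance |2-1|+|2-2| = 1
Sum: 1 + 2 + 1 + 1 + 1 + 4 + 1 + 1 = 12

Answer: 12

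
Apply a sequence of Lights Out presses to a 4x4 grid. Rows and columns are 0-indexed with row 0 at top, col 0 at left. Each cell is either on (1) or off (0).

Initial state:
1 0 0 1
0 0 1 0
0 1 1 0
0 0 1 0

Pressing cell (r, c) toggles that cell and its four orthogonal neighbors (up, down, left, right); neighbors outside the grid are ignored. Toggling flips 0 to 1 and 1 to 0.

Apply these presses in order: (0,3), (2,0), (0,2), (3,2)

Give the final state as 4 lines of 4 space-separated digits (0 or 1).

After press 1 at (0,3):
1 0 1 0
0 0 1 1
0 1 1 0
0 0 1 0

After press 2 at (2,0):
1 0 1 0
1 0 1 1
1 0 1 0
1 0 1 0

After press 3 at (0,2):
1 1 0 1
1 0 0 1
1 0 1 0
1 0 1 0

After press 4 at (3,2):
1 1 0 1
1 0 0 1
1 0 0 0
1 1 0 1

Answer: 1 1 0 1
1 0 0 1
1 0 0 0
1 1 0 1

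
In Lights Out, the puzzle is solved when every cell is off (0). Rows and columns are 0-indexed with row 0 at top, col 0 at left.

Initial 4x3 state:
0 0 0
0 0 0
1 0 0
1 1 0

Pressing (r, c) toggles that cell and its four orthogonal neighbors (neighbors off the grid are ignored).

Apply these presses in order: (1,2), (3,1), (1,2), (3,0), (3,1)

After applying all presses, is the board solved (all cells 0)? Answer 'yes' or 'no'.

After press 1 at (1,2):
0 0 1
0 1 1
1 0 1
1 1 0

After press 2 at (3,1):
0 0 1
0 1 1
1 1 1
0 0 1

After press 3 at (1,2):
0 0 0
0 0 0
1 1 0
0 0 1

After press 4 at (3,0):
0 0 0
0 0 0
0 1 0
1 1 1

After press 5 at (3,1):
0 0 0
0 0 0
0 0 0
0 0 0

Lights still on: 0

Answer: yes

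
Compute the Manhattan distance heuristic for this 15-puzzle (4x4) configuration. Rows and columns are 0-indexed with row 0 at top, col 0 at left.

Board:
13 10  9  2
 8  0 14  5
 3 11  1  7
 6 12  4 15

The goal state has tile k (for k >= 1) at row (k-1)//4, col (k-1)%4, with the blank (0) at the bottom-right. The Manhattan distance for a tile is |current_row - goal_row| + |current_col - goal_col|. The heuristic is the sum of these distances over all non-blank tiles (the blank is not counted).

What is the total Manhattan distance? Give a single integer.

Answer: 42

Derivation:
Tile 13: at (0,0), goal (3,0), distance |0-3|+|0-0| = 3
Tile 10: at (0,1), goal (2,1), distance |0-2|+|1-1| = 2
Tile 9: at (0,2), goal (2,0), distance |0-2|+|2-0| = 4
Tile 2: at (0,3), goal (0,1), distance |0-0|+|3-1| = 2
Tile 8: at (1,0), goal (1,3), distance |1-1|+|0-3| = 3
Tile 14: at (1,2), goal (3,1), distance |1-3|+|2-1| = 3
Tile 5: at (1,3), goal (1,0), distance |1-1|+|3-0| = 3
Tile 3: at (2,0), goal (0,2), distance |2-0|+|0-2| = 4
Tile 11: at (2,1), goal (2,2), distance |2-2|+|1-2| = 1
Tile 1: at (2,2), goal (0,0), distance |2-0|+|2-0| = 4
Tile 7: at (2,3), goal (1,2), distance |2-1|+|3-2| = 2
Tile 6: at (3,0), goal (1,1), distance |3-1|+|0-1| = 3
Tile 12: at (3,1), goal (2,3), distance |3-2|+|1-3| = 3
Tile 4: at (3,2), goal (0,3), distance |3-0|+|2-3| = 4
Tile 15: at (3,3), goal (3,2), distance |3-3|+|3-2| = 1
Sum: 3 + 2 + 4 + 2 + 3 + 3 + 3 + 4 + 1 + 4 + 2 + 3 + 3 + 4 + 1 = 42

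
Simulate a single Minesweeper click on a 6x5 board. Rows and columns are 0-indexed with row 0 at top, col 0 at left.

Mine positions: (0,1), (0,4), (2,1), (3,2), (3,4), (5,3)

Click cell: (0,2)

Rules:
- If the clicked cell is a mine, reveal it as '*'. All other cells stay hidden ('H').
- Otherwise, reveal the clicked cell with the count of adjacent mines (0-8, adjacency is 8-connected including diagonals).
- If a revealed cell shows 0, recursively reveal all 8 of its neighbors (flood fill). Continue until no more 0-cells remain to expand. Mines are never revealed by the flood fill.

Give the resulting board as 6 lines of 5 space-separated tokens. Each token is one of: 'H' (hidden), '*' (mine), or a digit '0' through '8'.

H H 1 H H
H H H H H
H H H H H
H H H H H
H H H H H
H H H H H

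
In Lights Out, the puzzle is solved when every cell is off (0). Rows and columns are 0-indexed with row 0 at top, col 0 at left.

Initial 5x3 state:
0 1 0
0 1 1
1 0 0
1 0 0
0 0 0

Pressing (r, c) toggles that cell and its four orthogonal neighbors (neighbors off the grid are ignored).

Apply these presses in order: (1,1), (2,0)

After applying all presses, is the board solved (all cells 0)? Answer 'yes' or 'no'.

After press 1 at (1,1):
0 0 0
1 0 0
1 1 0
1 0 0
0 0 0

After press 2 at (2,0):
0 0 0
0 0 0
0 0 0
0 0 0
0 0 0

Lights still on: 0

Answer: yes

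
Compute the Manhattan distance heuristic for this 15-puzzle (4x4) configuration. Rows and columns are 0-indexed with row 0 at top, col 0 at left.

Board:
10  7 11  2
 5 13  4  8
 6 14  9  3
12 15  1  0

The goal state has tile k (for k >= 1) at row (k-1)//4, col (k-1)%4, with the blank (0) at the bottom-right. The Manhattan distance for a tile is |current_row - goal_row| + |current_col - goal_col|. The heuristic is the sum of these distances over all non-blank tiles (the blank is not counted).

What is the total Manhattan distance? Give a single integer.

Answer: 32

Derivation:
Tile 10: (0,0)->(2,1) = 3
Tile 7: (0,1)->(1,2) = 2
Tile 11: (0,2)->(2,2) = 2
Tile 2: (0,3)->(0,1) = 2
Tile 5: (1,0)->(1,0) = 0
Tile 13: (1,1)->(3,0) = 3
Tile 4: (1,2)->(0,3) = 2
Tile 8: (1,3)->(1,3) = 0
Tile 6: (2,0)->(1,1) = 2
Tile 14: (2,1)->(3,1) = 1
Tile 9: (2,2)->(2,0) = 2
Tile 3: (2,3)->(0,2) = 3
Tile 12: (3,0)->(2,3) = 4
Tile 15: (3,1)->(3,2) = 1
Tile 1: (3,2)->(0,0) = 5
Sum: 3 + 2 + 2 + 2 + 0 + 3 + 2 + 0 + 2 + 1 + 2 + 3 + 4 + 1 + 5 = 32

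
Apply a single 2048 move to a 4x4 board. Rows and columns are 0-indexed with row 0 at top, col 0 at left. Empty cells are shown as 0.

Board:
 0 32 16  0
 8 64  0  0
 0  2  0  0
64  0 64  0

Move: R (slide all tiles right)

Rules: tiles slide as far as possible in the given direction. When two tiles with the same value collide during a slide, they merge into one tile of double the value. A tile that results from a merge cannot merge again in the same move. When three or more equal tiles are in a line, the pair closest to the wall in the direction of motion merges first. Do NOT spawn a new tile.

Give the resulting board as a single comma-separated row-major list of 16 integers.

Slide right:
row 0: [0, 32, 16, 0] -> [0, 0, 32, 16]
row 1: [8, 64, 0, 0] -> [0, 0, 8, 64]
row 2: [0, 2, 0, 0] -> [0, 0, 0, 2]
row 3: [64, 0, 64, 0] -> [0, 0, 0, 128]

Answer: 0, 0, 32, 16, 0, 0, 8, 64, 0, 0, 0, 2, 0, 0, 0, 128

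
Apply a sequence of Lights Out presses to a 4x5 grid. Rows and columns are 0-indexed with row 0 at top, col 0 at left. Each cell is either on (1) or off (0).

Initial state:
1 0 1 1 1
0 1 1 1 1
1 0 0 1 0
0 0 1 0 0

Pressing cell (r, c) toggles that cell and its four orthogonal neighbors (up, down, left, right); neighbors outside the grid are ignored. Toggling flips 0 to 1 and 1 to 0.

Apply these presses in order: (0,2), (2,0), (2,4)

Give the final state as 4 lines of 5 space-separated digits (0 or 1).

Answer: 1 1 0 0 1
1 1 0 1 0
0 1 0 0 1
1 0 1 0 1

Derivation:
After press 1 at (0,2):
1 1 0 0 1
0 1 0 1 1
1 0 0 1 0
0 0 1 0 0

After press 2 at (2,0):
1 1 0 0 1
1 1 0 1 1
0 1 0 1 0
1 0 1 0 0

After press 3 at (2,4):
1 1 0 0 1
1 1 0 1 0
0 1 0 0 1
1 0 1 0 1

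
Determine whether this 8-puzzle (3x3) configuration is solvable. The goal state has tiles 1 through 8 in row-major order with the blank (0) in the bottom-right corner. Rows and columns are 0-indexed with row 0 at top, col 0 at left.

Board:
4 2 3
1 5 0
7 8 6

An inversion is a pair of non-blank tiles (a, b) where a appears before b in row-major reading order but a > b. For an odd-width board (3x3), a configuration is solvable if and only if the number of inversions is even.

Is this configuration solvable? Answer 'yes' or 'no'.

Answer: no

Derivation:
Inversions (pairs i<j in row-major order where tile[i] > tile[j] > 0): 7
7 is odd, so the puzzle is not solvable.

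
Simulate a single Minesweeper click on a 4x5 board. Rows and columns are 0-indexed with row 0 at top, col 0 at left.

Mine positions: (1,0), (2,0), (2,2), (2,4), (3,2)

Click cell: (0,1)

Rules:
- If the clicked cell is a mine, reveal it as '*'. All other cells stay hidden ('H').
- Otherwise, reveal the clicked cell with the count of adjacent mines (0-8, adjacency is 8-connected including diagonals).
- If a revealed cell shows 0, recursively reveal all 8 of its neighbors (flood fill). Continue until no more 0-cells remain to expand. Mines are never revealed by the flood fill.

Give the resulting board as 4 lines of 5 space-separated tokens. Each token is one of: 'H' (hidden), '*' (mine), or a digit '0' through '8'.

H 1 H H H
H H H H H
H H H H H
H H H H H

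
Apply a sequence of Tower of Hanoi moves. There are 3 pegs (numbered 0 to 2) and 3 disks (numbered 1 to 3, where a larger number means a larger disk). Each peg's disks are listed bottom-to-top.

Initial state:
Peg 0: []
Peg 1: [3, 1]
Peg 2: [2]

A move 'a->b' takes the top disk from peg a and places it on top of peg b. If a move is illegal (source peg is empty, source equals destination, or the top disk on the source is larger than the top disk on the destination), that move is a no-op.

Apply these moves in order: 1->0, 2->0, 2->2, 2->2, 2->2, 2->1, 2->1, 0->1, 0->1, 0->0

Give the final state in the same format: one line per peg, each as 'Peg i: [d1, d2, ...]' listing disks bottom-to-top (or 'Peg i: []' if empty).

After move 1 (1->0):
Peg 0: [1]
Peg 1: [3]
Peg 2: [2]

After move 2 (2->0):
Peg 0: [1]
Peg 1: [3]
Peg 2: [2]

After move 3 (2->2):
Peg 0: [1]
Peg 1: [3]
Peg 2: [2]

After move 4 (2->2):
Peg 0: [1]
Peg 1: [3]
Peg 2: [2]

After move 5 (2->2):
Peg 0: [1]
Peg 1: [3]
Peg 2: [2]

After move 6 (2->1):
Peg 0: [1]
Peg 1: [3, 2]
Peg 2: []

After move 7 (2->1):
Peg 0: [1]
Peg 1: [3, 2]
Peg 2: []

After move 8 (0->1):
Peg 0: []
Peg 1: [3, 2, 1]
Peg 2: []

After move 9 (0->1):
Peg 0: []
Peg 1: [3, 2, 1]
Peg 2: []

After move 10 (0->0):
Peg 0: []
Peg 1: [3, 2, 1]
Peg 2: []

Answer: Peg 0: []
Peg 1: [3, 2, 1]
Peg 2: []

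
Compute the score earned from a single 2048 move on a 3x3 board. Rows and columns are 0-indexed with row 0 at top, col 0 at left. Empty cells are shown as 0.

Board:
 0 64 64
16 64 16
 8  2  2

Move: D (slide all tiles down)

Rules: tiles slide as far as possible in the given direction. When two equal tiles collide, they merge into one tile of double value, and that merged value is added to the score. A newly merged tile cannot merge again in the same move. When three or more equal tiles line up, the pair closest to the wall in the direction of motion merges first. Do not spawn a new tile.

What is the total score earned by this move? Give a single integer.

Answer: 128

Derivation:
Slide down:
col 0: [0, 16, 8] -> [0, 16, 8]  score +0 (running 0)
col 1: [64, 64, 2] -> [0, 128, 2]  score +128 (running 128)
col 2: [64, 16, 2] -> [64, 16, 2]  score +0 (running 128)
Board after move:
  0   0  64
 16 128  16
  8   2   2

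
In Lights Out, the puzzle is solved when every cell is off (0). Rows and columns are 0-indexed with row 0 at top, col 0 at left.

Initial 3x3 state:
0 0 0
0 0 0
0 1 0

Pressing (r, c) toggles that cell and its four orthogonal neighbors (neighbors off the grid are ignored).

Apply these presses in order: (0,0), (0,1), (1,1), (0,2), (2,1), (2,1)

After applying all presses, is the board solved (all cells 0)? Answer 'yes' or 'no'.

Answer: yes

Derivation:
After press 1 at (0,0):
1 1 0
1 0 0
0 1 0

After press 2 at (0,1):
0 0 1
1 1 0
0 1 0

After press 3 at (1,1):
0 1 1
0 0 1
0 0 0

After press 4 at (0,2):
0 0 0
0 0 0
0 0 0

After press 5 at (2,1):
0 0 0
0 1 0
1 1 1

After press 6 at (2,1):
0 0 0
0 0 0
0 0 0

Lights still on: 0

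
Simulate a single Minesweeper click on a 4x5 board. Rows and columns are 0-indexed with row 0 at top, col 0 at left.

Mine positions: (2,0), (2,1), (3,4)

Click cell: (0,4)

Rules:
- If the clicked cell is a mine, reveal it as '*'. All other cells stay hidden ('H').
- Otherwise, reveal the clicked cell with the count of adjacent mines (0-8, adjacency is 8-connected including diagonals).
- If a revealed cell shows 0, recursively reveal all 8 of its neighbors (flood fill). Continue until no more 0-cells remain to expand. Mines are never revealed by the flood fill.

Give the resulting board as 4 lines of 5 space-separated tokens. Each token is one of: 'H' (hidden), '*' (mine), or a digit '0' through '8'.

0 0 0 0 0
2 2 1 0 0
H H 1 1 1
H H H H H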